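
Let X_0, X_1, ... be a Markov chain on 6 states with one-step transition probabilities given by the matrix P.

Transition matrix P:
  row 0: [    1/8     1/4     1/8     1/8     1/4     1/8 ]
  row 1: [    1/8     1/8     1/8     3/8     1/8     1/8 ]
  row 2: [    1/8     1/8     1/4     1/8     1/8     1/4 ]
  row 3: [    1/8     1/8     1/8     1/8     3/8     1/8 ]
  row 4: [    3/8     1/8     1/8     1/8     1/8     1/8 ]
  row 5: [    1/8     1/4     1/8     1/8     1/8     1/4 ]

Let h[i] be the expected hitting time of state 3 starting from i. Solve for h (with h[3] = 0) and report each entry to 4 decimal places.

h = [5.8160, 4.5074, 5.9792, 0.0000, 5.9614, 5.7953]

First-step conditioning: h[3] = 0; for i ≠ 3, h[i] = 1 + Σ_k P[i][k]·h[k].
  h[0] = 1 + 1/8·h[0] + 1/4·h[1] + 1/8·h[2] + 1/4·h[4] + 1/8·h[5]
  h[1] = 1 + 1/8·h[0] + 1/8·h[1] + 1/8·h[2] + 1/8·h[4] + 1/8·h[5]
  h[2] = 1 + 1/8·h[0] + 1/8·h[1] + 1/4·h[2] + 1/8·h[4] + 1/4·h[5]
  h[4] = 1 + 3/8·h[0] + 1/8·h[1] + 1/8·h[2] + 1/8·h[4] + 1/8·h[5]
  h[5] = 1 + 1/8·h[0] + 1/4·h[1] + 1/8·h[2] + 1/8·h[4] + 1/4·h[5]
Solving the 5×5 linear system over states ≠ 3 gives exactly h = [1960/337, 1519/337, 2015/337, 0, 2009/337, 1953/337] (h[3] = 0 is the target).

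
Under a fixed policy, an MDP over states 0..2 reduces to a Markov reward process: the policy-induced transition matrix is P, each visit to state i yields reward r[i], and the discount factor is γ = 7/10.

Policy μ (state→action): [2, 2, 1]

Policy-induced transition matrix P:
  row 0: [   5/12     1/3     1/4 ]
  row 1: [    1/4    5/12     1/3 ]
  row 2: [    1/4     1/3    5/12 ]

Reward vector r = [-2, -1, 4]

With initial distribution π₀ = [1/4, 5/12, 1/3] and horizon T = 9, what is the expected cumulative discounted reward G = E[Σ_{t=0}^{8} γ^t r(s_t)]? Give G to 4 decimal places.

t=0: π = [0.2500, 0.4167, 0.3333], E[r] = 0.4167, γ^t·E[r] = 0.416667, running G = 0.416667
t=1: π = [0.2917, 0.3681, 0.3403], E[r] = 0.4097, γ^t·E[r] = 0.286806, running G = 0.703472
t=2: π = [0.2986, 0.3640, 0.3374], E[r] = 0.3883, γ^t·E[r] = 0.190272, running G = 0.893744
t=3: π = [0.2998, 0.3637, 0.3366], E[r] = 0.3831, γ^t·E[r] = 0.131387, running G = 1.025132
t=4: π = [0.3000, 0.3636, 0.3364], E[r] = 0.3820, γ^t·E[r] = 0.091727, running G = 1.116859
t=5: π = [0.3000, 0.3636, 0.3364], E[r] = 0.3819, γ^t·E[r] = 0.064178, running G = 1.181037
t=6: π = [0.3000, 0.3636, 0.3364], E[r] = 0.3818, γ^t·E[r] = 0.044921, running G = 1.225958
t=7: π = [0.3000, 0.3636, 0.3364], E[r] = 0.3818, γ^t·E[r] = 0.031444, running G = 1.257403
t=8: π = [0.3000, 0.3636, 0.3364], E[r] = 0.3818, γ^t·E[r] = 0.022011, running G = 1.279414

G = 1.2794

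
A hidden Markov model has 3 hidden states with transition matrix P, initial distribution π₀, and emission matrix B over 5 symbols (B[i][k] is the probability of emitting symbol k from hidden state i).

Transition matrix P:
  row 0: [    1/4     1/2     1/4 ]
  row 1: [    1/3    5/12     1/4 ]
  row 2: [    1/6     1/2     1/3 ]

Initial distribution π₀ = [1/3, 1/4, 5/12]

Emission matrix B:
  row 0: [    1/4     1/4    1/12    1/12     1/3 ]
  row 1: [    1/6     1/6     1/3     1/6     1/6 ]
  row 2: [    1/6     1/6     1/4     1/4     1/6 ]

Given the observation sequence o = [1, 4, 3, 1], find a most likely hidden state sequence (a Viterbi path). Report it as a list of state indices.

t=0: δ = [8.333e-02, 4.167e-02, 6.944e-02]  (obs o_0=1)
t=1: δ = [6.944e-03, 6.944e-03, 3.858e-03]  ψ = [0, 0, 2]  (obs o_1=4)
t=2: δ = [1.929e-04, 5.787e-04, 4.340e-04]  ψ = [1, 0, 0]  (obs o_2=3)
t=3: δ = [4.823e-05, 4.019e-05, 2.411e-05]  ψ = [1, 1, 1]  (obs o_3=1)
backtrack: best end state = 0; path = [0, 0, 1, 0]

path = [0, 0, 1, 0]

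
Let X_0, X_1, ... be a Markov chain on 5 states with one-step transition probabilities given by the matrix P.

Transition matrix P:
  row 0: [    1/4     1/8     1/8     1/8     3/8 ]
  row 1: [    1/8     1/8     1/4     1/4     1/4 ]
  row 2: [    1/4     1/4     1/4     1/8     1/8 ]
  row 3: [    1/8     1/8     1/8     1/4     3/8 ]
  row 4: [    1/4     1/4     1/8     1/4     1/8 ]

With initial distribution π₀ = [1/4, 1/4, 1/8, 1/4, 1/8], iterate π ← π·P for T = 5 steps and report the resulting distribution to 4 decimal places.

t=0: π = [0.2500, 0.2500, 0.1250, 0.2500, 0.1250]
t=1: π = [0.1875, 0.1563, 0.1719, 0.2031, 0.2813]
t=2: π = [0.2051, 0.1816, 0.1660, 0.2051, 0.2422]
t=3: π = [0.2017, 0.1760, 0.1685, 0.2036, 0.2502]
t=4: π = [0.2025, 0.1773, 0.1681, 0.2037, 0.2483]
t=5: π = [0.2024, 0.1770, 0.1682, 0.2037, 0.2487]

π = [0.2024, 0.1770, 0.1682, 0.2037, 0.2487]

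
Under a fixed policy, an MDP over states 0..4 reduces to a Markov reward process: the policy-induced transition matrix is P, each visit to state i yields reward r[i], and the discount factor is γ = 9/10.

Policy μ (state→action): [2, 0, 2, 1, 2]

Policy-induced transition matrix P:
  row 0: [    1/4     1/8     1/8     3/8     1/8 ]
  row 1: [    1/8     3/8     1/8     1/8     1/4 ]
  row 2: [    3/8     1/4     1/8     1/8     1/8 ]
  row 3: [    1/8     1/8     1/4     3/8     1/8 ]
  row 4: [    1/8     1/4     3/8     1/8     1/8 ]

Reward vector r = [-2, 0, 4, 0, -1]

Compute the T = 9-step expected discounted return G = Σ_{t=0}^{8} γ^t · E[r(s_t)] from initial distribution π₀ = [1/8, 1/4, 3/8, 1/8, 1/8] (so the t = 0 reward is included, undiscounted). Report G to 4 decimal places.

t=0: π = [0.1250, 0.2500, 0.3750, 0.1250, 0.1250], E[r] = 1.1250, γ^t·E[r] = 1.125000, running G = 1.125000
t=1: π = [0.2344, 0.2500, 0.1719, 0.1875, 0.1563], E[r] = 0.0625, γ^t·E[r] = 0.056250, running G = 1.181250
t=2: π = [0.1973, 0.2285, 0.1875, 0.2305, 0.1563], E[r] = 0.1992, γ^t·E[r] = 0.161367, running G = 1.342617
t=3: π = [0.1965, 0.2251, 0.1929, 0.2319, 0.1536], E[r] = 0.2249, γ^t·E[r] = 0.163918, running G = 1.506535
t=4: π = [0.1978, 0.2246, 0.1924, 0.2321, 0.1531], E[r] = 0.2208, γ^t·E[r] = 0.144883, running G = 1.651419
t=5: π = [0.1978, 0.2243, 0.1923, 0.2325, 0.1531], E[r] = 0.2205, γ^t·E[r] = 0.130195, running G = 1.781613
t=6: π = [0.1978, 0.2243, 0.1923, 0.2326, 0.1530], E[r] = 0.2207, γ^t·E[r] = 0.117270, running G = 1.898883
t=7: π = [0.1978, 0.2242, 0.1923, 0.2326, 0.1530], E[r] = 0.2207, γ^t·E[r] = 0.105552, running G = 2.004435
t=8: π = [0.1978, 0.2242, 0.1923, 0.2326, 0.1530], E[r] = 0.2207, γ^t·E[r] = 0.094996, running G = 2.099431

G = 2.0994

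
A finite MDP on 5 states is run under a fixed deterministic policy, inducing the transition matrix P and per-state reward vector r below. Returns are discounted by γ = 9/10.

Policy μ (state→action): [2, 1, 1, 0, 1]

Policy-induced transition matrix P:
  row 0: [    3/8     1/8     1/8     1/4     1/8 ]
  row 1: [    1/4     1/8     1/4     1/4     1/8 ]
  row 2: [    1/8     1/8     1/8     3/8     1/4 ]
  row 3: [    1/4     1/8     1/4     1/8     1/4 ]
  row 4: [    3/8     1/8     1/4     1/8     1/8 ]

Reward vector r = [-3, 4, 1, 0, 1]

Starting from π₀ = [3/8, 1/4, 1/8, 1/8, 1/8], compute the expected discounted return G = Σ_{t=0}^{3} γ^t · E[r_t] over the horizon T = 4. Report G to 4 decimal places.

t=0: π = [0.3750, 0.2500, 0.1250, 0.1250, 0.1250], E[r] = 0.1250, γ^t·E[r] = 0.125000, running G = 0.125000
t=1: π = [0.2969, 0.1250, 0.1875, 0.2344, 0.1563], E[r] = -0.0469, γ^t·E[r] = -0.042188, running G = 0.082813
t=2: π = [0.2832, 0.1250, 0.1895, 0.2246, 0.1777], E[r] = 0.0176, γ^t·E[r] = 0.014238, running G = 0.097051
t=3: π = [0.2839, 0.1250, 0.1909, 0.2234, 0.1768], E[r] = 0.0159, γ^t·E[r] = 0.011569, running G = 0.108619

G = 0.1086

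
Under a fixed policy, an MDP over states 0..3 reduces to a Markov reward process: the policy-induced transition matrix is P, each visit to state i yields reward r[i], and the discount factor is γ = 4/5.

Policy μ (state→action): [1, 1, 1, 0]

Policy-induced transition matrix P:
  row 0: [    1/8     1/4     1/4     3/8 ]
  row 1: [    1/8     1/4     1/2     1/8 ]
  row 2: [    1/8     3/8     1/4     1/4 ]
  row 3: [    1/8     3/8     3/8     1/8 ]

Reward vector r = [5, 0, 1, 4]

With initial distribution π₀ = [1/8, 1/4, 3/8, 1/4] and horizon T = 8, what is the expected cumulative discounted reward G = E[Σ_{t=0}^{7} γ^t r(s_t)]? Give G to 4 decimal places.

G = 7.6319

t=0: π = [0.1250, 0.2500, 0.3750, 0.2500], E[r] = 2.0000, γ^t·E[r] = 2.000000, running G = 2.000000
t=1: π = [0.1250, 0.3281, 0.3438, 0.2031], E[r] = 1.7813, γ^t·E[r] = 1.425000, running G = 3.425000
t=2: π = [0.1250, 0.3184, 0.3574, 0.1992], E[r] = 1.7793, γ^t·E[r] = 1.138750, running G = 4.563750
t=3: π = [0.1250, 0.3196, 0.3545, 0.2009], E[r] = 1.7832, γ^t·E[r] = 0.913000, running G = 5.476750
t=4: π = [0.1250, 0.3194, 0.3550, 0.2006], E[r] = 1.7823, γ^t·E[r] = 0.730013, running G = 6.206763
t=5: π = [0.1250, 0.3194, 0.3549, 0.2006], E[r] = 1.7824, γ^t·E[r] = 0.584068, running G = 6.790830
t=6: π = [0.1250, 0.3194, 0.3549, 0.2006], E[r] = 1.7824, γ^t·E[r] = 0.467246, running G = 7.258076
t=7: π = [0.1250, 0.3194, 0.3549, 0.2006], E[r] = 1.7824, γ^t·E[r] = 0.373798, running G = 7.631874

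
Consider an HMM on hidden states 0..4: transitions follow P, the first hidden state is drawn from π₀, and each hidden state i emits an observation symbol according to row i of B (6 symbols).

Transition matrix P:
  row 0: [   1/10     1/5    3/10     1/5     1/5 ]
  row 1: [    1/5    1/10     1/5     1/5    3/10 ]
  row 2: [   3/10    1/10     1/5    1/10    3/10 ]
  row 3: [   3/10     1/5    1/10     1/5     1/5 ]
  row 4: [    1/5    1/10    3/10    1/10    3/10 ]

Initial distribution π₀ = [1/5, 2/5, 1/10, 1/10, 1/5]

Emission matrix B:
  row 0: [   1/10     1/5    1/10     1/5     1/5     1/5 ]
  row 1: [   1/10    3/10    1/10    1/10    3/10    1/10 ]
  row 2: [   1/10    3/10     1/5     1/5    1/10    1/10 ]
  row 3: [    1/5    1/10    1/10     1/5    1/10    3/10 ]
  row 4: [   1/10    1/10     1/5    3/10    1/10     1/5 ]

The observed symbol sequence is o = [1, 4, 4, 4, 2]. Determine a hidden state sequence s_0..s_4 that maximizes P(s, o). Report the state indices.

t=0: δ = [4.000e-02, 1.200e-01, 3.000e-02, 1.000e-02, 2.000e-02]  (obs o_0=1)
t=1: δ = [4.800e-03, 3.600e-03, 2.400e-03, 2.400e-03, 3.600e-03]  ψ = [1, 1, 1, 1, 1]  (obs o_1=4)
t=2: δ = [1.440e-04, 2.880e-04, 1.440e-04, 9.600e-05, 1.080e-04]  ψ = [1, 0, 0, 0, 1]  (obs o_2=4)
t=3: δ = [1.152e-05, 8.640e-06, 5.760e-06, 5.760e-06, 8.640e-06]  ψ = [1, 0, 1, 1, 1]  (obs o_3=4)
t=4: δ = [1.728e-07, 2.304e-07, 6.912e-07, 2.304e-07, 5.184e-07]  ψ = [1, 0, 0, 0, 1]  (obs o_4=2)
backtrack: best end state = 2; path = [1, 0, 1, 0, 2]

path = [1, 0, 1, 0, 2]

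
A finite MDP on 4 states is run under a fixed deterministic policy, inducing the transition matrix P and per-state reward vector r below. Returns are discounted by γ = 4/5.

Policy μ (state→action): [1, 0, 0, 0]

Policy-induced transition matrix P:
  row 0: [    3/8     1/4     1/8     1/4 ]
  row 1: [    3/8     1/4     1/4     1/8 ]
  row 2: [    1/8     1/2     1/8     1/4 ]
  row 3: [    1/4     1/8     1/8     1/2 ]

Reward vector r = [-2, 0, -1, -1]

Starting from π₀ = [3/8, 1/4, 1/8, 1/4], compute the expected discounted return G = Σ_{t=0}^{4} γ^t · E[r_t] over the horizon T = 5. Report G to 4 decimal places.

G = -3.6097

t=0: π = [0.3750, 0.2500, 0.1250, 0.2500], E[r] = -1.1250, γ^t·E[r] = -1.125000, running G = -1.125000
t=1: π = [0.3125, 0.2500, 0.1563, 0.2813], E[r] = -1.0625, γ^t·E[r] = -0.850000, running G = -1.975000
t=2: π = [0.3008, 0.2539, 0.1563, 0.2891], E[r] = -1.0469, γ^t·E[r] = -0.670000, running G = -2.645000
t=3: π = [0.2998, 0.2529, 0.1567, 0.2905], E[r] = -1.0469, γ^t·E[r] = -0.536000, running G = -3.181000
t=4: π = [0.2995, 0.2529, 0.1566, 0.2910], E[r] = -1.0466, γ^t·E[r] = -0.428700, running G = -3.609700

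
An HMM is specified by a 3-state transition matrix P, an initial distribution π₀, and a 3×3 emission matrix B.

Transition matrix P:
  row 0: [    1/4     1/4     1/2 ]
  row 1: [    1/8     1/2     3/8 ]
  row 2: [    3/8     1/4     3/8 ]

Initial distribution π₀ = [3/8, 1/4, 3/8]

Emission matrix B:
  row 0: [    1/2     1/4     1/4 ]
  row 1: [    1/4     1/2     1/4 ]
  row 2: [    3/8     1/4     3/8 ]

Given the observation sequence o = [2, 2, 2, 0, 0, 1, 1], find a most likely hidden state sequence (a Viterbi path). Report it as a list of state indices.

path = [2, 2, 2, 0, 2, 1, 1]

t=0: δ = [9.375e-02, 6.250e-02, 1.406e-01]  (obs o_0=2)
t=1: δ = [1.318e-02, 8.789e-03, 1.978e-02]  ψ = [2, 2, 2]  (obs o_1=2)
t=2: δ = [1.854e-03, 1.236e-03, 2.781e-03]  ψ = [2, 2, 2]  (obs o_2=2)
t=3: δ = [5.214e-04, 1.738e-04, 3.911e-04]  ψ = [2, 2, 2]  (obs o_3=0)
t=4: δ = [7.332e-05, 3.259e-05, 9.777e-05]  ψ = [2, 0, 0]  (obs o_4=0)
t=5: δ = [9.166e-06, 1.222e-05, 9.166e-06]  ψ = [2, 2, 0]  (obs o_5=1)
t=6: δ = [8.593e-07, 3.055e-06, 1.146e-06]  ψ = [2, 1, 0]  (obs o_6=1)
backtrack: best end state = 1; path = [2, 2, 2, 0, 2, 1, 1]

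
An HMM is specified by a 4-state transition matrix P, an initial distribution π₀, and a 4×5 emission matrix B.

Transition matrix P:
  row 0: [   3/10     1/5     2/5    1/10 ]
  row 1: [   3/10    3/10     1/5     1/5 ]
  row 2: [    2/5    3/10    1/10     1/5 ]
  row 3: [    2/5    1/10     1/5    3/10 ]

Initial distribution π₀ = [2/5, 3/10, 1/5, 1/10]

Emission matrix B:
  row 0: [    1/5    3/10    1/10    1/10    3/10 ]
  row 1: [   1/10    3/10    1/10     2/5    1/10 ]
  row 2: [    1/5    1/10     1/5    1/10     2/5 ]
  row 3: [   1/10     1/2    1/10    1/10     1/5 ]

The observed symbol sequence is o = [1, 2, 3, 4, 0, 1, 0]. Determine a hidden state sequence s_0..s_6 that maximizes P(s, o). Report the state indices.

t=0: δ = [1.200e-01, 9.000e-02, 2.000e-02, 5.000e-02]  (obs o_0=1)
t=1: δ = [3.600e-03, 2.700e-03, 9.600e-03, 1.800e-03]  ψ = [0, 1, 0, 1]  (obs o_1=2)
t=2: δ = [3.840e-04, 1.152e-03, 1.440e-04, 1.920e-04]  ψ = [2, 2, 0, 2]  (obs o_2=3)
t=3: δ = [1.037e-04, 3.456e-05, 9.216e-05, 4.608e-05]  ψ = [1, 1, 1, 1]  (obs o_3=4)
t=4: δ = [7.373e-06, 2.765e-06, 8.294e-06, 1.843e-06]  ψ = [2, 2, 0, 2]  (obs o_4=0)
t=5: δ = [9.953e-07, 7.465e-07, 2.949e-07, 8.294e-07]  ψ = [2, 2, 0, 2]  (obs o_5=1)
t=6: δ = [6.636e-08, 2.239e-08, 7.963e-08, 2.488e-08]  ψ = [3, 1, 0, 3]  (obs o_6=0)
backtrack: best end state = 2; path = [0, 2, 1, 0, 2, 0, 2]

path = [0, 2, 1, 0, 2, 0, 2]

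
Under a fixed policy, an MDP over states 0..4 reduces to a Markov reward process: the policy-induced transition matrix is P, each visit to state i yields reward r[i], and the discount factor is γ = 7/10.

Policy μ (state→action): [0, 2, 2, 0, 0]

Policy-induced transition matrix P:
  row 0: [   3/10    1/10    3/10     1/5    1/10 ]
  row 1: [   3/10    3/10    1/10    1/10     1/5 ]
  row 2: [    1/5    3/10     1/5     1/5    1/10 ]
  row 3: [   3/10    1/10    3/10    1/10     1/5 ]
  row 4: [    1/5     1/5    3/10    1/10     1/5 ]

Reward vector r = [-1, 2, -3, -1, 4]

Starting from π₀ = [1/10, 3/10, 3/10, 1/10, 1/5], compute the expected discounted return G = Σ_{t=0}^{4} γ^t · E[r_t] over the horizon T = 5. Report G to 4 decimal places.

t=0: π = [0.1000, 0.3000, 0.3000, 0.1000, 0.2000], E[r] = 0.3000, γ^t·E[r] = 0.300000, running G = 0.300000
t=1: π = [0.2500, 0.2400, 0.2100, 0.1400, 0.1600], E[r] = 0.1000, γ^t·E[r] = 0.070000, running G = 0.370000
t=2: π = [0.2630, 0.2060, 0.2310, 0.1460, 0.1540], E[r] = -0.0740, γ^t·E[r] = -0.036260, running G = 0.333740
t=3: π = [0.2615, 0.2028, 0.2357, 0.1494, 0.1506], E[r] = -0.1100, γ^t·E[r] = -0.037730, running G = 0.296010
t=4: π = [0.2614, 0.2028, 0.2359, 0.1497, 0.1503], E[r] = -0.1121, γ^t·E[r] = -0.026906, running G = 0.269104

G = 0.2691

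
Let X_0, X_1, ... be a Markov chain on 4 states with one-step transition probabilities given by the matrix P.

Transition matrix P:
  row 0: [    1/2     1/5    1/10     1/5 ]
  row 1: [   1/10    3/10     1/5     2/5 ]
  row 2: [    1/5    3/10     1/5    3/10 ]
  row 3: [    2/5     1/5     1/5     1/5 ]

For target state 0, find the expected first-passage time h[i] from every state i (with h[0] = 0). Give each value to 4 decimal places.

First-step conditioning: h[0] = 0; for i ≠ 0, h[i] = 1 + Σ_k P[i][k]·h[k].
  h[1] = 1 + 3/10·h[1] + 1/5·h[2] + 2/5·h[3]
  h[2] = 1 + 3/10·h[1] + 1/5·h[2] + 3/10·h[3]
  h[3] = 1 + 1/5·h[1] + 1/5·h[2] + 1/5·h[3]
Solving the 3×3 linear system over states ≠ 0 gives exactly h = [0, 200/43, 185/43, 150/43] (h[0] = 0 is the target).

h = [0.0000, 4.6512, 4.3023, 3.4884]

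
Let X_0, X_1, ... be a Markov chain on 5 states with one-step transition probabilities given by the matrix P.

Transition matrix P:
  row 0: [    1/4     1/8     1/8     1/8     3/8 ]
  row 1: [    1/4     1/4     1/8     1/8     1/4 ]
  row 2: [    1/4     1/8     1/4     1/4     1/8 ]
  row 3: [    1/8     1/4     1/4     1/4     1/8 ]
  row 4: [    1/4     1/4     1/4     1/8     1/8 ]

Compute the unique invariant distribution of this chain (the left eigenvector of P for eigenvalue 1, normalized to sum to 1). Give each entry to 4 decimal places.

π = [0.2286, 0.1968, 0.1968, 0.1710, 0.2068]

Balance equations π_j = Σ_i π_i·P[i][j]:
  π_0 = 1/4·π_0 + 1/4·π_1 + 1/4·π_2 + 1/8·π_3 + 1/4·π_4
  π_1 = 1/8·π_0 + 1/4·π_1 + 1/8·π_2 + 1/4·π_3 + 1/4·π_4
  π_2 = 1/8·π_0 + 1/8·π_1 + 1/4·π_2 + 1/4·π_3 + 1/4·π_4
  π_3 = 1/8·π_0 + 1/8·π_1 + 1/4·π_2 + 1/4·π_3 + 1/8·π_4
  normalize: π_0 + π_1 + π_2 + π_3 + π_4 = 1
Solving the linear system gives exactly π = [115/503, 99/503, 99/503, 86/503, 104/503].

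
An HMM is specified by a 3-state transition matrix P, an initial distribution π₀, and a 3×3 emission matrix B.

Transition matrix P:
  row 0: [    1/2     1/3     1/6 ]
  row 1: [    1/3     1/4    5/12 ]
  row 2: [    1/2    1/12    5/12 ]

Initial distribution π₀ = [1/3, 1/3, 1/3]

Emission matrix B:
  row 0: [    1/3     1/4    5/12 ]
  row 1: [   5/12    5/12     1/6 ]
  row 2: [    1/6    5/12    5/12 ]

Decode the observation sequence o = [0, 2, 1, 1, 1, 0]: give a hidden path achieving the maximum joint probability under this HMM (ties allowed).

t=0: δ = [1.111e-01, 1.389e-01, 5.556e-02]  (obs o_0=0)
t=1: δ = [2.315e-02, 6.173e-03, 2.411e-02]  ψ = [0, 0, 1]  (obs o_1=2)
t=2: δ = [3.014e-03, 3.215e-03, 4.186e-03]  ψ = [2, 0, 2]  (obs o_2=1)
t=3: δ = [5.233e-04, 4.186e-04, 7.268e-04]  ψ = [2, 0, 2]  (obs o_3=1)
t=4: δ = [9.085e-05, 7.268e-05, 1.262e-04]  ψ = [2, 0, 2]  (obs o_4=1)
t=5: δ = [2.103e-05, 1.262e-05, 8.762e-06]  ψ = [2, 0, 2]  (obs o_5=0)
backtrack: best end state = 0; path = [1, 2, 2, 2, 2, 0]

path = [1, 2, 2, 2, 2, 0]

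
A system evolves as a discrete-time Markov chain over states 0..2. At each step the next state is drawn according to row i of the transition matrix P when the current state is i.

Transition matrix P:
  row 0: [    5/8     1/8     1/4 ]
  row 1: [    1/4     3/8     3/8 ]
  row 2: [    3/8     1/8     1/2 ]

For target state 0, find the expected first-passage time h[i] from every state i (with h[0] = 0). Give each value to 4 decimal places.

h = [0.0000, 3.2941, 2.8235]

First-step conditioning: h[0] = 0; for i ≠ 0, h[i] = 1 + Σ_k P[i][k]·h[k].
  h[1] = 1 + 3/8·h[1] + 3/8·h[2]
  h[2] = 1 + 1/8·h[1] + 1/2·h[2]
Solving the 2×2 linear system over states ≠ 0 gives exactly h = [0, 56/17, 48/17] (h[0] = 0 is the target).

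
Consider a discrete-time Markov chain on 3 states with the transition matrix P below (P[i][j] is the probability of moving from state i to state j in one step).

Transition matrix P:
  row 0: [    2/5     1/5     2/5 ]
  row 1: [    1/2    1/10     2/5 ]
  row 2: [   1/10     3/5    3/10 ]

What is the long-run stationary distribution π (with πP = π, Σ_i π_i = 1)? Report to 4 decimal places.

π = [0.3223, 0.3140, 0.3636]

Balance equations π_j = Σ_i π_i·P[i][j]:
  π_0 = 2/5·π_0 + 1/2·π_1 + 1/10·π_2
  π_1 = 1/5·π_0 + 1/10·π_1 + 3/5·π_2
  normalize: π_0 + π_1 + π_2 = 1
Solving the linear system gives exactly π = [39/121, 38/121, 4/11].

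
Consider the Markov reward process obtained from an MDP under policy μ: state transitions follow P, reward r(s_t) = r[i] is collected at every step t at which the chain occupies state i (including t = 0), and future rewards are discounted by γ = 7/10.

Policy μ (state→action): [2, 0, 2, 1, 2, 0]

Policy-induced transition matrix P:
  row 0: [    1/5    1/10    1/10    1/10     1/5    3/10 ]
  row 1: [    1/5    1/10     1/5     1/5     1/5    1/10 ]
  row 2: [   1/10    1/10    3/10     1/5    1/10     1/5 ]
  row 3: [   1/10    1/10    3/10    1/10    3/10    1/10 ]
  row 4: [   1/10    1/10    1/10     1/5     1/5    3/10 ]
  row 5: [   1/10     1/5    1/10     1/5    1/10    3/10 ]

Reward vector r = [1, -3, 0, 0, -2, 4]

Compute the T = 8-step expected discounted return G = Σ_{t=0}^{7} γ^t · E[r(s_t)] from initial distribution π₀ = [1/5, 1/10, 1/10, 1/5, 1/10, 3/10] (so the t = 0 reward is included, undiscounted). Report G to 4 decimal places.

t=0: π = [0.2000, 0.1000, 0.1000, 0.2000, 0.1000, 0.3000], E[r] = 0.9000, γ^t·E[r] = 0.900000, running G = 0.900000
t=1: π = [0.1300, 0.1300, 0.1700, 0.1600, 0.1800, 0.2300], E[r] = 0.3000, γ^t·E[r] = 0.210000, running G = 1.110000
t=2: π = [0.1260, 0.1230, 0.1790, 0.1710, 0.1760, 0.2250], E[r] = 0.3050, γ^t·E[r] = 0.149450, running G = 1.259450
t=3: π = [0.1249, 0.1225, 0.1823, 0.1703, 0.1767, 0.2233], E[r] = 0.2972, γ^t·E[r] = 0.101940, running G = 1.361390
t=4: π = [0.1247, 0.1223, 0.1828, 0.1705, 0.1765, 0.2232], E[r] = 0.2977, γ^t·E[r] = 0.071466, running G = 1.432855
t=5: π = [0.1247, 0.1223, 0.1829, 0.1705, 0.1765, 0.2232], E[r] = 0.2975, γ^t·E[r] = 0.049999, running G = 1.482854
t=6: π = [0.1247, 0.1223, 0.1829, 0.1705, 0.1764, 0.2232], E[r] = 0.2975, γ^t·E[r] = 0.034998, running G = 1.517852
t=7: π = [0.1247, 0.1223, 0.1829, 0.1705, 0.1764, 0.2232], E[r] = 0.2975, γ^t·E[r] = 0.024498, running G = 1.542350

G = 1.5423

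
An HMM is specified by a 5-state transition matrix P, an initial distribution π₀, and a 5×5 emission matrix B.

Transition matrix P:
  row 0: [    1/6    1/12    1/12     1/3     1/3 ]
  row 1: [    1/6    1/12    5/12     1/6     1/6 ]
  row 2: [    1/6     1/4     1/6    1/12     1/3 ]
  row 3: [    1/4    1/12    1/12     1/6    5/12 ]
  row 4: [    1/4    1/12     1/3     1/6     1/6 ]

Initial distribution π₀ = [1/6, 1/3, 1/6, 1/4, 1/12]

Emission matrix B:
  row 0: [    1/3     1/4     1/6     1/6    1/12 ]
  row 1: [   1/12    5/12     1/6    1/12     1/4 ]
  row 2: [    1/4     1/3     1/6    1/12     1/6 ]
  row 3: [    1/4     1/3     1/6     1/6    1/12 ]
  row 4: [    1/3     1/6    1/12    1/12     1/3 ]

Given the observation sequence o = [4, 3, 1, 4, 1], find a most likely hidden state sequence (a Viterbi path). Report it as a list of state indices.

path = [1, 0, 3, 4, 2]

t=0: δ = [1.389e-02, 8.333e-02, 2.778e-02, 2.083e-02, 2.778e-02]  (obs o_0=4)
t=1: δ = [2.315e-03, 5.787e-04, 2.894e-03, 2.315e-03, 1.157e-03]  ψ = [1, 1, 1, 1, 1]  (obs o_1=3)
t=2: δ = [1.447e-04, 3.014e-04, 1.608e-04, 2.572e-04, 1.608e-04]  ψ = [3, 2, 2, 0, 2]  (obs o_2=1)
t=3: δ = [5.358e-06, 1.005e-05, 2.093e-05, 4.186e-06, 3.572e-05]  ψ = [3, 2, 1, 1, 3]  (obs o_3=4)
t=4: δ = [2.233e-06, 2.180e-06, 3.969e-06, 1.985e-06, 1.163e-06]  ψ = [4, 2, 4, 4, 2]  (obs o_4=1)
backtrack: best end state = 2; path = [1, 0, 3, 4, 2]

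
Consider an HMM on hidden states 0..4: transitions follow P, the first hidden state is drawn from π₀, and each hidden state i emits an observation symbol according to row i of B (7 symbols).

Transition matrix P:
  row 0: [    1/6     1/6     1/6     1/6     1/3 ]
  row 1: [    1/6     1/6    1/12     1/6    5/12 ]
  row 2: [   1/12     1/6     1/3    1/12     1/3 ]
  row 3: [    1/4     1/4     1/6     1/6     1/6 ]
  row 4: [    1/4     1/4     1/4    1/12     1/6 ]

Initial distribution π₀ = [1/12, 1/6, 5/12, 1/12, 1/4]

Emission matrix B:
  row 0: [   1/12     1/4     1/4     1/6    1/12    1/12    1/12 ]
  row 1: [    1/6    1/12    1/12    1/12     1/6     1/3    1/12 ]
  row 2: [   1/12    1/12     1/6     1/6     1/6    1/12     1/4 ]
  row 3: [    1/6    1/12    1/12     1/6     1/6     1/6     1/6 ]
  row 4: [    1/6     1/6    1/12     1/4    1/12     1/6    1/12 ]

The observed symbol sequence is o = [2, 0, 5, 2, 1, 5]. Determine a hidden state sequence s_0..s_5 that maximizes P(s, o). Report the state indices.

path = [2, 4, 1, 0, 4, 1]

t=0: δ = [2.083e-02, 1.389e-02, 6.944e-02, 6.944e-03, 2.083e-02]  (obs o_0=2)
t=1: δ = [4.823e-04, 1.929e-03, 1.929e-03, 9.645e-04, 3.858e-03]  ψ = [2, 2, 2, 2, 2]  (obs o_1=0)
t=2: δ = [8.038e-05, 3.215e-04, 8.038e-05, 5.358e-05, 1.340e-04]  ψ = [4, 4, 4, 1, 1]  (obs o_2=5)
t=3: δ = [1.340e-05, 4.465e-06, 5.582e-06, 4.465e-06, 1.116e-05]  ψ = [1, 1, 4, 1, 1]  (obs o_3=2)
t=4: δ = [6.977e-07, 2.326e-07, 2.326e-07, 1.861e-07, 7.442e-07]  ψ = [4, 4, 4, 0, 0]  (obs o_4=1)
t=5: δ = [1.550e-08, 6.202e-08, 1.550e-08, 1.938e-08, 3.876e-08]  ψ = [4, 4, 4, 0, 0]  (obs o_5=5)
backtrack: best end state = 1; path = [2, 4, 1, 0, 4, 1]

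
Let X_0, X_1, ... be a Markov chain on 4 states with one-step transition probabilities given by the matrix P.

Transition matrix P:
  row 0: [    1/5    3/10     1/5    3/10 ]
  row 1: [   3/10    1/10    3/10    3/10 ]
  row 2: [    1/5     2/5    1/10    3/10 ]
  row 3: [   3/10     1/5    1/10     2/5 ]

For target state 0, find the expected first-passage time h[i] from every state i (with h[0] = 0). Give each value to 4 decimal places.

h = [0.0000, 3.5644, 3.8614, 3.4983]

First-step conditioning: h[0] = 0; for i ≠ 0, h[i] = 1 + Σ_k P[i][k]·h[k].
  h[1] = 1 + 1/10·h[1] + 3/10·h[2] + 3/10·h[3]
  h[2] = 1 + 2/5·h[1] + 1/10·h[2] + 3/10·h[3]
  h[3] = 1 + 1/5·h[1] + 1/10·h[2] + 2/5·h[3]
Solving the 3×3 linear system over states ≠ 0 gives exactly h = [0, 360/101, 390/101, 1060/303] (h[0] = 0 is the target).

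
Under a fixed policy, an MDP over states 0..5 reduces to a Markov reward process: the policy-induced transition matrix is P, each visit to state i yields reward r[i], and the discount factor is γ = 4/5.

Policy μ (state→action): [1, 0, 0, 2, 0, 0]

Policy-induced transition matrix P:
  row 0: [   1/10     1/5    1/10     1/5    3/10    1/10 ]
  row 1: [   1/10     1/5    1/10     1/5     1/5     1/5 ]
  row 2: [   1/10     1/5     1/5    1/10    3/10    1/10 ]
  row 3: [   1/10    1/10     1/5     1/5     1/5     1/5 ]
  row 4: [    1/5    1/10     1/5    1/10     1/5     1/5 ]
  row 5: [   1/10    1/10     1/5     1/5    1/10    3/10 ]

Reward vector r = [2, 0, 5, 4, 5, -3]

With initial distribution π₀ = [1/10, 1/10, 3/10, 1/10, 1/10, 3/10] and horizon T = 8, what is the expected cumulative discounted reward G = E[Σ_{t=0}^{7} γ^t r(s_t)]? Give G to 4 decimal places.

G = 8.7784

t=0: π = [0.1000, 0.1000, 0.3000, 0.1000, 0.1000, 0.3000], E[r] = 1.7000, γ^t·E[r] = 1.700000, running G = 1.700000
t=1: π = [0.1100, 0.1500, 0.1800, 0.1600, 0.2100, 0.1900], E[r] = 2.2400, γ^t·E[r] = 1.792000, running G = 3.492000
t=2: π = [0.1210, 0.1440, 0.1740, 0.1610, 0.2100, 0.1900], E[r] = 2.2360, γ^t·E[r] = 1.431040, running G = 4.923040
t=3: π = [0.1210, 0.1439, 0.1735, 0.1616, 0.2105, 0.1895], E[r] = 2.2399, γ^t·E[r] = 1.146829, running G = 6.069869
t=4: π = [0.1211, 0.1438, 0.1735, 0.1616, 0.2105, 0.1895], E[r] = 2.2401, γ^t·E[r] = 0.917524, running G = 6.987393
t=5: π = [0.1211, 0.1438, 0.1735, 0.1616, 0.2105, 0.1895], E[r] = 2.2401, γ^t·E[r] = 0.734036, running G = 7.721429
t=6: π = [0.1211, 0.1438, 0.1735, 0.1616, 0.2105, 0.1895], E[r] = 2.2401, γ^t·E[r] = 0.587230, running G = 8.308658
t=7: π = [0.1211, 0.1438, 0.1735, 0.1616, 0.2105, 0.1895], E[r] = 2.2401, γ^t·E[r] = 0.469784, running G = 8.778442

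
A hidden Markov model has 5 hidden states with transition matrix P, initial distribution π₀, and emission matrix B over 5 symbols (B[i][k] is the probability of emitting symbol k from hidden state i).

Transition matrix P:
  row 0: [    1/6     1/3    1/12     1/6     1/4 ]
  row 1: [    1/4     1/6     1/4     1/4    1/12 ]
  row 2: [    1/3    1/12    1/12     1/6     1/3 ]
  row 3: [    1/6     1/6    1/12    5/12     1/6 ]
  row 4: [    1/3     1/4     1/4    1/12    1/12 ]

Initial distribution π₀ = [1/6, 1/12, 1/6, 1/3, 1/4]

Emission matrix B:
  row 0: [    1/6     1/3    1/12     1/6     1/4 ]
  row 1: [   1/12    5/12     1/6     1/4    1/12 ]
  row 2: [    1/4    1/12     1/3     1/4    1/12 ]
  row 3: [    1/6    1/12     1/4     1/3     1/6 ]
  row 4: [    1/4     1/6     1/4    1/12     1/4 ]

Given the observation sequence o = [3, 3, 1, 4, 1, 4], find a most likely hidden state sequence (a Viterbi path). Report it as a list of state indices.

path = [3, 3, 1, 0, 1, 0]

t=0: δ = [2.778e-02, 2.083e-02, 4.167e-02, 1.111e-01, 2.083e-02]  (obs o_0=3)
t=1: δ = [3.086e-03, 4.630e-03, 2.315e-03, 1.543e-02, 1.543e-03]  ψ = [3, 3, 3, 3, 3]  (obs o_1=3)
t=2: δ = [8.573e-04, 1.072e-03, 1.072e-04, 5.358e-04, 4.287e-04]  ψ = [3, 3, 3, 3, 3]  (obs o_2=1)
t=3: δ = [6.698e-05, 2.381e-05, 2.233e-05, 4.465e-05, 5.358e-05]  ψ = [1, 0, 1, 1, 0]  (obs o_3=4)
t=4: δ = [5.954e-06, 9.303e-06, 1.116e-06, 1.550e-06, 2.791e-06]  ψ = [4, 0, 4, 3, 0]  (obs o_4=1)
t=5: δ = [5.814e-07, 1.654e-07, 1.938e-07, 3.876e-07, 3.721e-07]  ψ = [1, 0, 1, 1, 0]  (obs o_5=4)
backtrack: best end state = 0; path = [3, 3, 1, 0, 1, 0]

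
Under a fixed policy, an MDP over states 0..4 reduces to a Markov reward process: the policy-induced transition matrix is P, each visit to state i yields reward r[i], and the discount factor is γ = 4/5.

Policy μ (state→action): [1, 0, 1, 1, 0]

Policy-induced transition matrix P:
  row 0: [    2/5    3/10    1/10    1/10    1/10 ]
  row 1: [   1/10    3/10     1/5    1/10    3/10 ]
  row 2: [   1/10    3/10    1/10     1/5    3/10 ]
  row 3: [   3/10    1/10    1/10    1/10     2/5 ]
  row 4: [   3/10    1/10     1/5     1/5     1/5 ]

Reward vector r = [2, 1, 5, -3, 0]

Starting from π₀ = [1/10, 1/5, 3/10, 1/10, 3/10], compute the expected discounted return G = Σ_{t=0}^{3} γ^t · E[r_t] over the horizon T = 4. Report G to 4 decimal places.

t=0: π = [0.1000, 0.2000, 0.3000, 0.1000, 0.3000], E[r] = 1.6000, γ^t·E[r] = 1.600000, running G = 1.600000
t=1: π = [0.2100, 0.2200, 0.1500, 0.1600, 0.2600], E[r] = 0.9100, γ^t·E[r] = 0.728000, running G = 2.328000
t=2: π = [0.2470, 0.2160, 0.1480, 0.1410, 0.2480], E[r] = 1.0270, γ^t·E[r] = 0.657280, running G = 2.985280
t=3: π = [0.2519, 0.2222, 0.1464, 0.1396, 0.2399], E[r] = 1.0392, γ^t·E[r] = 0.532070, running G = 3.517350

G = 3.5174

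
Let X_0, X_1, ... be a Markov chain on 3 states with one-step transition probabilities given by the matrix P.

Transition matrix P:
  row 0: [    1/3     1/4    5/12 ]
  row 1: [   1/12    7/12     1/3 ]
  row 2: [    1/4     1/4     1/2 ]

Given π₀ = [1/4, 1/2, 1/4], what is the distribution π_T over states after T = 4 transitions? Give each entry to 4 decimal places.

t=0: π = [0.2500, 0.5000, 0.2500]
t=1: π = [0.1875, 0.4167, 0.3958]
t=2: π = [0.1962, 0.3889, 0.4149]
t=3: π = [0.2015, 0.3796, 0.4188]
t=4: π = [0.2035, 0.3765, 0.4199]

π = [0.2035, 0.3765, 0.4199]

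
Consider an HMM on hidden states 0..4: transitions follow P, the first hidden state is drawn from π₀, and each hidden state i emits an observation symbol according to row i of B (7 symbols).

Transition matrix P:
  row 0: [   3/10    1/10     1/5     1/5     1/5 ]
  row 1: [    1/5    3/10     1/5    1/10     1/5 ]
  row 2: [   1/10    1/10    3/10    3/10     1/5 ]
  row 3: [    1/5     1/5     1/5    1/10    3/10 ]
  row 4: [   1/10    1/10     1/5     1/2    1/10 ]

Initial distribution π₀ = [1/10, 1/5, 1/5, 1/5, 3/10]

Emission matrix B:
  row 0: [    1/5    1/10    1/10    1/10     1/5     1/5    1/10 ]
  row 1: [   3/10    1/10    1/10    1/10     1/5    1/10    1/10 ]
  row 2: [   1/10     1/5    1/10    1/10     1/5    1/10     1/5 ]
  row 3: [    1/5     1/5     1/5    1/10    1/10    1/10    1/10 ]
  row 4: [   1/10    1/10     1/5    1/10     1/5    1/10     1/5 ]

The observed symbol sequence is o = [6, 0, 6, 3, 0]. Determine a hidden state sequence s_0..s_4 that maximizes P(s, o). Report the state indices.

path = [4, 3, 4, 3, 1]

t=0: δ = [1.000e-02, 2.000e-02, 4.000e-02, 2.000e-02, 6.000e-02]  (obs o_0=6)
t=1: δ = [1.200e-03, 1.800e-03, 1.200e-03, 6.000e-03, 8.000e-04]  ψ = [4, 1, 2, 4, 2]  (obs o_1=0)
t=2: δ = [1.200e-04, 1.200e-04, 2.400e-04, 6.000e-05, 3.600e-04]  ψ = [3, 3, 3, 3, 3]  (obs o_2=6)
t=3: δ = [3.600e-06, 3.600e-06, 7.200e-06, 1.800e-05, 4.800e-06]  ψ = [0, 1, 2, 4, 2]  (obs o_3=3)
t=4: δ = [7.200e-07, 1.080e-06, 3.600e-07, 4.800e-07, 5.400e-07]  ψ = [3, 3, 3, 4, 3]  (obs o_4=0)
backtrack: best end state = 1; path = [4, 3, 4, 3, 1]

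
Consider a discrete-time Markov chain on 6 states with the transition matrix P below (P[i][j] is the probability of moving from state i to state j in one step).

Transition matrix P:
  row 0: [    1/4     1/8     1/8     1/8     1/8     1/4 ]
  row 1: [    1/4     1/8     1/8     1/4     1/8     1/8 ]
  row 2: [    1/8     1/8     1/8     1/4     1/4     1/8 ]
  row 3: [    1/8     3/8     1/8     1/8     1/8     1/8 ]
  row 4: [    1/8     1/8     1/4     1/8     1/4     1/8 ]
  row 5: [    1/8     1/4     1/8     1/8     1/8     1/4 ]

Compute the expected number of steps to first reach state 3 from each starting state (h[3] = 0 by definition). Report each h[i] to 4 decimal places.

h = [6.1798, 5.4192, 5.4071, 0.0000, 6.0830, 6.0847]

First-step conditioning: h[3] = 0; for i ≠ 3, h[i] = 1 + Σ_k P[i][k]·h[k].
  h[0] = 1 + 1/4·h[0] + 1/8·h[1] + 1/8·h[2] + 1/8·h[4] + 1/4·h[5]
  h[1] = 1 + 1/4·h[0] + 1/8·h[1] + 1/8·h[2] + 1/8·h[4] + 1/8·h[5]
  h[2] = 1 + 1/8·h[0] + 1/8·h[1] + 1/8·h[2] + 1/4·h[4] + 1/8·h[5]
  h[4] = 1 + 1/8·h[0] + 1/8·h[1] + 1/4·h[2] + 1/4·h[4] + 1/8·h[5]
  h[5] = 1 + 1/8·h[0] + 1/4·h[1] + 1/8·h[2] + 1/8·h[4] + 1/4·h[5]
Solving the 5×5 linear system over states ≠ 3 gives exactly h = [550/89, 6270/1157, 6256/1157, 0, 7038/1157, 7040/1157] (h[3] = 0 is the target).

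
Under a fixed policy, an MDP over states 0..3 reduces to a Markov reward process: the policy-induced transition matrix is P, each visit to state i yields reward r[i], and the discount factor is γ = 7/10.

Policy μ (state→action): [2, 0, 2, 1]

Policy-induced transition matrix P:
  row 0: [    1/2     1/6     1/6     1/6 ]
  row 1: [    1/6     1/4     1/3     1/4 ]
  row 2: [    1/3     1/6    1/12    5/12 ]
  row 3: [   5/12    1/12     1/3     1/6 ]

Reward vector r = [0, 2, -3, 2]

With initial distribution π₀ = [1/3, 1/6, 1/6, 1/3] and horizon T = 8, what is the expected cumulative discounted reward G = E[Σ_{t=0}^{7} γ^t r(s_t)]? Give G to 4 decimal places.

G = 0.7484

t=0: π = [0.3333, 0.1667, 0.1667, 0.3333], E[r] = 0.5000, γ^t·E[r] = 0.500000, running G = 0.500000
t=1: π = [0.3889, 0.1528, 0.2361, 0.2222], E[r] = 0.0417, γ^t·E[r] = 0.029167, running G = 0.529167
t=2: π = [0.3912, 0.1609, 0.2095, 0.2384], E[r] = 0.1701, γ^t·E[r] = 0.083368, running G = 0.612535
t=3: π = [0.3916, 0.1602, 0.2158, 0.2324], E[r] = 0.1380, γ^t·E[r] = 0.047341, running G = 0.659876
t=4: π = [0.3913, 0.1606, 0.2141, 0.2340], E[r] = 0.1468, γ^t·E[r] = 0.035252, running G = 0.695128
t=5: π = [0.3913, 0.1606, 0.2146, 0.2336], E[r] = 0.1445, γ^t·E[r] = 0.024289, running G = 0.719417
t=6: π = [0.3913, 0.1606, 0.2145, 0.2337], E[r] = 0.1451, γ^t·E[r] = 0.017074, running G = 0.736491
t=7: π = [0.3913, 0.1606, 0.2145, 0.2337], E[r] = 0.1450, γ^t·E[r] = 0.011938, running G = 0.748429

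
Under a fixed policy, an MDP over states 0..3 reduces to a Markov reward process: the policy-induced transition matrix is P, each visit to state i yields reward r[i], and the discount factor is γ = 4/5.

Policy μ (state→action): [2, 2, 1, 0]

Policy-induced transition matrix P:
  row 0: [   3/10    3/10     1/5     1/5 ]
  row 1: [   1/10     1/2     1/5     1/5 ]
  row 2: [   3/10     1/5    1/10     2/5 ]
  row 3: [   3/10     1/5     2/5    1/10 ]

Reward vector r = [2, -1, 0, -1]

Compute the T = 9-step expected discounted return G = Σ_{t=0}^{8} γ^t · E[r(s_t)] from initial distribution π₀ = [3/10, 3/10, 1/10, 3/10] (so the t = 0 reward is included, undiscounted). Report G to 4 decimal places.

G = -0.2048

t=0: π = [0.3000, 0.3000, 0.1000, 0.3000], E[r] = 0.0000, γ^t·E[r] = 0.000000, running G = 0.000000
t=1: π = [0.2400, 0.3200, 0.2500, 0.1900], E[r] = -0.0300, γ^t·E[r] = -0.024000, running G = -0.024000
t=2: π = [0.2360, 0.3200, 0.2130, 0.2310], E[r] = -0.0790, γ^t·E[r] = -0.050560, running G = -0.074560
t=3: π = [0.2360, 0.3196, 0.2249, 0.2195], E[r] = -0.0671, γ^t·E[r] = -0.034355, running G = -0.108915
t=4: π = [0.2361, 0.3195, 0.2214, 0.2230], E[r] = -0.0704, γ^t·E[r] = -0.028815, running G = -0.137731
t=5: π = [0.2361, 0.3195, 0.2225, 0.2220], E[r] = -0.0692, γ^t·E[r] = -0.022683, running G = -0.160414
t=6: π = [0.2361, 0.3194, 0.2221, 0.2223], E[r] = -0.0695, γ^t·E[r] = -0.018225, running G = -0.178638
t=7: π = [0.2361, 0.3194, 0.2222, 0.2222], E[r] = -0.0694, γ^t·E[r] = -0.014559, running G = -0.193197
t=8: π = [0.2361, 0.3194, 0.2222, 0.2222], E[r] = -0.0695, γ^t·E[r] = -0.011652, running G = -0.204849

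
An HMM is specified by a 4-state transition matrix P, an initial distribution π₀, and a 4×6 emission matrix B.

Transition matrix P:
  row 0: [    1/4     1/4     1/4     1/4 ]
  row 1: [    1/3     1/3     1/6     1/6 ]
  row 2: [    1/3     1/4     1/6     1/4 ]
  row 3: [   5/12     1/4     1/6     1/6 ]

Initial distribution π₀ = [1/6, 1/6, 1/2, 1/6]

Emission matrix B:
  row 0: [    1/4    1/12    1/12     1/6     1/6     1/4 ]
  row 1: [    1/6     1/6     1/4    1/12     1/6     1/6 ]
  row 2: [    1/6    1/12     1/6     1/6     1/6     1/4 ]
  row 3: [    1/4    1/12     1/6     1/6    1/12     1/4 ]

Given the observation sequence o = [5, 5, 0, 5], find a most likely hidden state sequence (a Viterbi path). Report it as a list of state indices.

t=0: δ = [4.167e-02, 2.778e-02, 1.250e-01, 4.167e-02]  (obs o_0=5)
t=1: δ = [1.042e-02, 5.208e-03, 5.208e-03, 7.812e-03]  ψ = [2, 2, 2, 2]  (obs o_1=5)
t=2: δ = [8.138e-04, 4.340e-04, 4.340e-04, 6.510e-04]  ψ = [3, 0, 0, 0]  (obs o_2=0)
t=3: δ = [6.782e-05, 3.391e-05, 5.086e-05, 5.086e-05]  ψ = [3, 0, 0, 0]  (obs o_3=5)
backtrack: best end state = 0; path = [2, 0, 3, 0]

path = [2, 0, 3, 0]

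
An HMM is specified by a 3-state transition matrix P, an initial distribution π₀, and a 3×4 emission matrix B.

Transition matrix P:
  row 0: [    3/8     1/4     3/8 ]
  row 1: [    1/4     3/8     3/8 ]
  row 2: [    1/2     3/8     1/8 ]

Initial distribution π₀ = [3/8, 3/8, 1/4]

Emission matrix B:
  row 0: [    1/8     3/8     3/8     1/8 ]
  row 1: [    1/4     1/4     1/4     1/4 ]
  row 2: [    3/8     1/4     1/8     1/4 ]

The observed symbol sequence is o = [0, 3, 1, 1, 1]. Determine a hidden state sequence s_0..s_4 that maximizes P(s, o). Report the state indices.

t=0: δ = [4.688e-02, 9.375e-02, 9.375e-02]  (obs o_0=0)
t=1: δ = [5.859e-03, 8.789e-03, 8.789e-03]  ψ = [2, 1, 1]  (obs o_1=3)
t=2: δ = [1.648e-03, 8.240e-04, 8.240e-04]  ψ = [2, 1, 1]  (obs o_2=1)
t=3: δ = [2.317e-04, 1.030e-04, 1.545e-04]  ψ = [0, 0, 0]  (obs o_3=1)
t=4: δ = [3.259e-05, 1.448e-05, 2.173e-05]  ψ = [0, 0, 0]  (obs o_4=1)
backtrack: best end state = 0; path = [1, 2, 0, 0, 0]

path = [1, 2, 0, 0, 0]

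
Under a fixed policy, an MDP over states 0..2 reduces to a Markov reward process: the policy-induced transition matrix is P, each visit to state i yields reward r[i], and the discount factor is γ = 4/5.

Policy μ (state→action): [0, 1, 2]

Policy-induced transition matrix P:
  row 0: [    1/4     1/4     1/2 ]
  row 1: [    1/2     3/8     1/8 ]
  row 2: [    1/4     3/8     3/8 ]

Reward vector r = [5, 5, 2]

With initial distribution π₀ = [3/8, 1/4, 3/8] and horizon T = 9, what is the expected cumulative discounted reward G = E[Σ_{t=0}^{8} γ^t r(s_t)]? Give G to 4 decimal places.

t=0: π = [0.3750, 0.2500, 0.3750], E[r] = 3.8750, γ^t·E[r] = 3.875000, running G = 3.875000
t=1: π = [0.3125, 0.3281, 0.3594], E[r] = 3.9219, γ^t·E[r] = 3.137500, running G = 7.012500
t=2: π = [0.3320, 0.3359, 0.3320], E[r] = 4.0039, γ^t·E[r] = 2.562500, running G = 9.575000
t=3: π = [0.3340, 0.3335, 0.3325], E[r] = 4.0024, γ^t·E[r] = 2.049250, running G = 11.624250
t=4: π = [0.3334, 0.3333, 0.3334], E[r] = 3.9999, γ^t·E[r] = 1.638350, running G = 13.262600
t=5: π = [0.3333, 0.3333, 0.3334], E[r] = 3.9999, γ^t·E[r] = 1.310695, running G = 14.573295
t=6: π = [0.3333, 0.3333, 0.3333], E[r] = 4.0000, γ^t·E[r] = 1.048577, running G = 15.621872
t=7: π = [0.3333, 0.3333, 0.3333], E[r] = 4.0000, γ^t·E[r] = 0.838861, running G = 16.460733
t=8: π = [0.3333, 0.3333, 0.3333], E[r] = 4.0000, γ^t·E[r] = 0.671089, running G = 17.131822

G = 17.1318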